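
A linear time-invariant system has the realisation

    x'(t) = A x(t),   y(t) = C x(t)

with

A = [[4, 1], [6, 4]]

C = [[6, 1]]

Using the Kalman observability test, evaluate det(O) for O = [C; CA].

CA = [[30, 10]]
Observability matrix O = [C; CA] = [[6, 1], [30, 10]]
det(O) = 6·10 - 1·30 = 60 - 30 = 30
Since det(O) ≠ 0, rank(O) = 2 and the system is completely observable.

30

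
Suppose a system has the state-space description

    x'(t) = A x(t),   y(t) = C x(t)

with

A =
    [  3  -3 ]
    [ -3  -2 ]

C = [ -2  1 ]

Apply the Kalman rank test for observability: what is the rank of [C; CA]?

CA = [[-9, 4]]
Observability matrix O = [C; CA] = [[-2, 1], [-9, 4]]
det(O) = (-2)·4 - 1·(-9) = -8 - (-9) = 1 ≠ 0, so rank(O) = 2.
rank(O) = 2 = n, so the pair (A, C) is completely observable.

2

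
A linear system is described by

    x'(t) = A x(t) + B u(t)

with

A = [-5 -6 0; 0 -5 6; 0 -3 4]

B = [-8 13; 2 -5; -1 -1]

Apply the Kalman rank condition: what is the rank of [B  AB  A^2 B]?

2

AB = [[28, -35], [-16, 19], [-10, 11]]
A^2B = [[-44, 61], [20, -29], [8, -13]]
Controllability matrix C = [B  AB  A^2B] = [[-8, 13, 28, -35, -44, 61], [2, -5, -16, 19, 20, -29], [-1, -1, -10, 11, 8, -13]]
The rows r1, r2, r3 of C are linearly dependent: -r1 - 3·r2 + 2·r3 = 0 (check each entry), so rank(C) ≤ 2.
The 2×2 minor from rows 1, 2, columns 1, 2 is (-8)·(-5) - 13·2 = 40 - 26 = 14 ≠ 0, so rank(C) = 2.
rank(C) = 2 < n = 3, so the pair (A, B) is not completely controllable.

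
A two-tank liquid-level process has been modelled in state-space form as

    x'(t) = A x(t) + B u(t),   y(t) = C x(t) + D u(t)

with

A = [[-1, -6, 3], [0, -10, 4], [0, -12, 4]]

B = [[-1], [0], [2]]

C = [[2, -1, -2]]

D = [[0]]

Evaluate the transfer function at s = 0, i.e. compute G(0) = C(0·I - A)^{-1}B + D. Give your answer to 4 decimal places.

-5.0000

G(0) = C(-A)^{-1}B + D = -C A^{-1} B + D.
det A = -8, so A^{-1} = (1/-8)·adj(A) = [[-1, 3/2, -3/4], [0, 1/2, -1/2], [0, 3/2, -5/4]]
A^{-1} B = [-1/2, -1, -5/2]^T
C A^{-1} B = 5
G(0) = D - C A^{-1} B = 0 - (5) = -5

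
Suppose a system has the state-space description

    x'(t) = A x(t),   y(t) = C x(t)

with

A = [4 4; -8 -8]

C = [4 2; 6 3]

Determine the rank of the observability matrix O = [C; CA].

CA = [[0, 0], [0, 0]]
Observability matrix O = [C; CA] = [[4, 2], [6, 3], [0, 0], [0, 0]]
Every row of O is a scalar multiple of row 1 = [4, 2] (multipliers 1, 3/2, 0, 0), so the rows span a one-dimensional space.
O ≠ 0, hence rank(O) = 1.
rank(O) = 1 < n = 2, so the pair (A, C) is not completely observable.

1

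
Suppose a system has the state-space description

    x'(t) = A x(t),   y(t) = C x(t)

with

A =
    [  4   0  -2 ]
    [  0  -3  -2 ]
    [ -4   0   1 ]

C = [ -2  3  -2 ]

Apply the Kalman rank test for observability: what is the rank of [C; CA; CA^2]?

CA = [[0, -9, -4]]
CA^2 = [[16, 27, 14]]
Observability matrix O = [C; CA; CA^2] = [[-2, 3, -2], [0, -9, -4], [16, 27, 14]]
det(O) = (-2)·((-9)·14 - (-4)·27) - 3·(0·14 - (-4)·16) + (-2)·(0·27 - (-9)·16) = (-2)·(-18) - 3·64 + (-2)·144 = -444 ≠ 0, so rank(O) = 3.
rank(O) = 3 = n, so the pair (A, C) is completely observable.

3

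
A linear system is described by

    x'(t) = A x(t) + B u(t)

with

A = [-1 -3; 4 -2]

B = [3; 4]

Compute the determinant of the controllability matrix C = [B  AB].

AB = [[-15], [4]]
Controllability matrix C = [B  AB] = [[3, -15], [4, 4]]
det(C) = 3·4 - (-15)·4 = 12 - (-60) = 72
Since det(C) ≠ 0, rank(C) = 2 and the system is completely controllable.

72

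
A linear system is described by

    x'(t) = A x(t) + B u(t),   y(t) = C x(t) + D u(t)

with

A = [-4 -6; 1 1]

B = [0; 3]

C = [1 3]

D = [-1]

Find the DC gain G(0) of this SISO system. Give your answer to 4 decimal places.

G(0) = C(-A)^{-1}B + D = -C A^{-1} B + D.
det A = 2, so A^{-1} = (1/2)·adj(A) = [[1/2, 3], [-1/2, -2]]
A^{-1} B = [9, -6]^T
C A^{-1} B = -9
G(0) = D - C A^{-1} B = -1 - (-9) = 8

8.0000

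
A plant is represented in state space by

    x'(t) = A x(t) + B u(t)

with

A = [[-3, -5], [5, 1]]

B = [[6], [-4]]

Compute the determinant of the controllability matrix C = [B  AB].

164

AB = [[2], [26]]
Controllability matrix C = [B  AB] = [[6, 2], [-4, 26]]
det(C) = 6·26 - 2·(-4) = 156 - (-8) = 164
Since det(C) ≠ 0, rank(C) = 2 and the system is completely controllable.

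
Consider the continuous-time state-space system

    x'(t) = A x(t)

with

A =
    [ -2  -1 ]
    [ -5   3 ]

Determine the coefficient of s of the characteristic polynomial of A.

For a 2×2 matrix, det(sI - A) = s^2 - (tr A)s + det A.
tr A = 1, det A = -11.
So p(s) = s^2 - s - 11.
The coefficient of s is -1.

-1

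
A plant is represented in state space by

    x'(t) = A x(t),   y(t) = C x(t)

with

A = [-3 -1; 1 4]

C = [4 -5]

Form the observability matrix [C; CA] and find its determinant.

CA = [[-17, -24]]
Observability matrix O = [C; CA] = [[4, -5], [-17, -24]]
det(O) = 4·(-24) - (-5)·(-17) = -96 - 85 = -181
Since det(O) ≠ 0, rank(O) = 2 and the system is completely observable.

-181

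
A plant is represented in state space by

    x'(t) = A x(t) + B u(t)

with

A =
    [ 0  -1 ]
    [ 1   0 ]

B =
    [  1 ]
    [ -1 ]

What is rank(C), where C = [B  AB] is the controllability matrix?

2

AB = [[1], [1]]
Controllability matrix C = [B  AB] = [[1, 1], [-1, 1]]
det(C) = 1·1 - 1·(-1) = 1 - (-1) = 2 ≠ 0, so rank(C) = 2.
rank(C) = 2 = n, so the pair (A, B) is completely controllable.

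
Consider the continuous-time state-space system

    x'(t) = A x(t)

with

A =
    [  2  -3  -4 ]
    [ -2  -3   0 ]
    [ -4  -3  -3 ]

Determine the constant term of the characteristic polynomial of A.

-60

Expand det(sI - A) for the 3×3 matrix.
p(s) = s^3 + 4s^2 - 25s - 60.
(Check: constant term = det(-A) = (-1)^3 det A = -60; coefficient of s^2 = -tr A = 4.)
The constant term is -60.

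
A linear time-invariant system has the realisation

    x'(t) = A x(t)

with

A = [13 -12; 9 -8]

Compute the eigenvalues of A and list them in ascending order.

1, 4

det(sI - A) = s^2 - (tr A)s + det A, with tr A = 13 + (-8) = 5 and det A = 13·(-8) - (-12)·9 = -104 - (-108) = 4.
So p(s) = det(sI - A) = s^2 - 5s + 4.
Factor s^2 - 5s + 4: two numbers with sum 5 and product 4 are 4 and 1, so s^2 - 5s + 4 = (s - 4)(s - 1).
Hence p(s) = (s - 4) (s - 1), with roots 1, 4.
At least one eigenvalue has non-negative real part, so the system is not asymptotically stable.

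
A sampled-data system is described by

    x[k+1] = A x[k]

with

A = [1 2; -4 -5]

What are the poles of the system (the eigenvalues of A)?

-3, -1

det(zI - A) = z^2 - (tr A)z + det A, with tr A = 1 + (-5) = -4 and det A = 1·(-5) - 2·(-4) = -5 - (-8) = 3.
So p(z) = det(zI - A) = z^2 + 4z + 3.
Factor z^2 + 4z + 3: two numbers with sum -4 and product 3 are -1 and -3, so z^2 + 4z + 3 = (z + 1)(z + 3).
Hence p(z) = (z + 1) (z + 3), with roots -3, -1.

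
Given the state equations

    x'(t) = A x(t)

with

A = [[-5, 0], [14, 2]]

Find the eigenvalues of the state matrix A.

det(sI - A) = s^2 - (tr A)s + det A, with tr A = (-5) + 2 = -3 and det A = (-5)·2 - 0·14 = -10 - 0 = -10.
So p(s) = det(sI - A) = s^2 + 3s - 10.
Factor s^2 + 3s - 10: two numbers with sum -3 and product -10 are 2 and -5, so s^2 + 3s - 10 = (s - 2)(s + 5).
Hence p(s) = (s - 2) (s + 5), with roots -5, 2.
At least one eigenvalue has non-negative real part, so the system is not asymptotically stable.

-5, 2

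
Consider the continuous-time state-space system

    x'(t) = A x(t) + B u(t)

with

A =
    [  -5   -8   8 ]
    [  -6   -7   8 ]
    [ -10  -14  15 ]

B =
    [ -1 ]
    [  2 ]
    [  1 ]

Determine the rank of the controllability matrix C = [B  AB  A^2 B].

2

AB = [[-3], [0], [-3]]
A^2B = [[-9], [-6], [-15]]
Controllability matrix C = [B  AB  A^2B] = [[-1, -3, -9], [2, 0, -6], [1, -3, -15]]
The rows r1, r2, r3 of C are linearly dependent: -r1 - r2 + r3 = 0 (check each entry), so rank(C) ≤ 2.
The 2×2 minor from rows 1, 2, columns 1, 2 is (-1)·0 - (-3)·2 = 0 - (-6) = 6 ≠ 0, so rank(C) = 2.
rank(C) = 2 < n = 3, so the pair (A, B) is not completely controllable.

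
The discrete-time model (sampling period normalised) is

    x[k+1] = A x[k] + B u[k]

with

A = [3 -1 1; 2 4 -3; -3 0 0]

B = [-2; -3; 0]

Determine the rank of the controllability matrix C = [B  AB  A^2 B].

AB = [[-3], [-16], [6]]
A^2B = [[13], [-88], [9]]
Controllability matrix C = [B  AB  A^2B] = [[-2, -3, 13], [-3, -16, -88], [0, 6, 9]]
det(C) = (-2)·((-16)·9 - (-88)·6) - (-3)·((-3)·9 - (-88)·0) + 13·((-3)·6 - (-16)·0) = (-2)·384 - (-3)·(-27) + 13·(-18) = -1083 ≠ 0, so rank(C) = 3.
rank(C) = 3 = n, so the pair (A, B) is completely controllable.

3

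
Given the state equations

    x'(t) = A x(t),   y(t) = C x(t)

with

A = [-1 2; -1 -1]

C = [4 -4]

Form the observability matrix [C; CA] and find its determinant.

48

CA = [[0, 12]]
Observability matrix O = [C; CA] = [[4, -4], [0, 12]]
det(O) = 4·12 - (-4)·0 = 48 - 0 = 48
Since det(O) ≠ 0, rank(O) = 2 and the system is completely observable.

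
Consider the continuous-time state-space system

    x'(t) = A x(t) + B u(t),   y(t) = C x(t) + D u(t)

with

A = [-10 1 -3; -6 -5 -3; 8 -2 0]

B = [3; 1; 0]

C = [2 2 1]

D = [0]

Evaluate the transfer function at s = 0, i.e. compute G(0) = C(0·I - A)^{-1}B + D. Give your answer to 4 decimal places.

0.2000

G(0) = C(-A)^{-1}B + D = -C A^{-1} B + D.
det A = -120, so A^{-1} = (1/-120)·adj(A) = [[1/20, -1/20, 3/20], [1/5, -1/5, 1/10], [-13/30, 1/10, -7/15]]
A^{-1} B = [1/10, 2/5, -6/5]^T
C A^{-1} B = -1/5
G(0) = D - C A^{-1} B = 0 - (-1/5) = 1/5 ≈ 0.2000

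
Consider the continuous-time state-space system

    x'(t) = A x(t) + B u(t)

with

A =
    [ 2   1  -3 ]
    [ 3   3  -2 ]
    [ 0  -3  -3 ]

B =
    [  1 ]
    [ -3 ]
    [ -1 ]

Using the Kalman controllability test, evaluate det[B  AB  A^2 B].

1812

AB = [[2], [-4], [12]]
A^2B = [[-36], [-30], [-24]]
Controllability matrix C = [B  AB  A^2B] = [[1, 2, -36], [-3, -4, -30], [-1, 12, -24]]
Expanding along the first row, det(C) = 1·((-4)·(-24) - (-30)·12) - 2·((-3)·(-24) - (-30)·(-1)) + (-36)·((-3)·12 - (-4)·(-1)) = 1·456 - 2·42 + (-36)·(-40) = 1812
Since det(C) ≠ 0, rank(C) = 3 and the system is completely controllable.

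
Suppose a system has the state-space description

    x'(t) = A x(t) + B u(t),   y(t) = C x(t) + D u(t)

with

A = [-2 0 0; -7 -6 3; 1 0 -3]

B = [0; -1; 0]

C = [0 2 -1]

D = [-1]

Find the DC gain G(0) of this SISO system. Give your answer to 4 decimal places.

G(0) = C(-A)^{-1}B + D = -C A^{-1} B + D.
det A = -36, so A^{-1} = (1/-36)·adj(A) = [[-1/2, 0, 0], [1/2, -1/6, -1/6], [-1/6, 0, -1/3]]
A^{-1} B = [0, 1/6, 0]^T
C A^{-1} B = 1/3
G(0) = D - C A^{-1} B = -1 - (1/3) = -4/3 ≈ -1.3333

-1.3333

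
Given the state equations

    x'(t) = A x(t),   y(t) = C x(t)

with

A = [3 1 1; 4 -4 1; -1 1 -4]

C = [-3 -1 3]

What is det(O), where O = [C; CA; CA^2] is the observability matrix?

3088

CA = [[-16, 4, -16]]
CA^2 = [[-16, -48, 52]]
Observability matrix O = [C; CA; CA^2] = [[-3, -1, 3], [-16, 4, -16], [-16, -48, 52]]
Expanding along the first row, det(O) = (-3)·(4·52 - (-16)·(-48)) - (-1)·((-16)·52 - (-16)·(-16)) + 3·((-16)·(-48) - 4·(-16)) = (-3)·(-560) - (-1)·(-1088) + 3·832 = 3088
Since det(O) ≠ 0, rank(O) = 3 and the system is completely observable.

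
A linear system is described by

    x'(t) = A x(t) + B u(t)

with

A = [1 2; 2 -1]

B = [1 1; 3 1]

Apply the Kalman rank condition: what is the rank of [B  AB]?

AB = [[7, 3], [-1, 1]]
Controllability matrix C = [B  AB] = [[1, 1, 7, 3], [3, 1, -1, 1]]
Take the 2×2 submatrix of C formed by columns 1, 2: [[1, 1], [3, 1]]. Its determinant is 1·1 - 1·3 = 1 - 3 = -2 ≠ 0.
So rank(C) ≥ 2; since C has 2 rows, rank(C) = 2.
rank(C) = 2 = n, so the pair (A, B) is completely controllable.

2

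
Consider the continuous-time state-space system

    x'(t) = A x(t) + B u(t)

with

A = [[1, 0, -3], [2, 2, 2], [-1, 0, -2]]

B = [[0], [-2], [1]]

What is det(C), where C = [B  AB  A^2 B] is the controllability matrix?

AB = [[-3], [-2], [-2]]
A^2B = [[3], [-14], [7]]
Controllability matrix C = [B  AB  A^2B] = [[0, -3, 3], [-2, -2, -14], [1, -2, 7]]
Expanding along the first row, det(C) = 0·((-2)·7 - (-14)·(-2)) - (-3)·((-2)·7 - (-14)·1) + 3·((-2)·(-2) - (-2)·1) = 0·(-42) - (-3)·0 + 3·6 = 18
Since det(C) ≠ 0, rank(C) = 3 and the system is completely controllable.

18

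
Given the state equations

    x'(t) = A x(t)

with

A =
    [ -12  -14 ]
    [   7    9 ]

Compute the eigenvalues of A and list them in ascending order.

-5, 2

det(sI - A) = s^2 - (tr A)s + det A, with tr A = (-12) + 9 = -3 and det A = (-12)·9 - (-14)·7 = -108 - (-98) = -10.
So p(s) = det(sI - A) = s^2 + 3s - 10.
Factor s^2 + 3s - 10: two numbers with sum -3 and product -10 are 2 and -5, so s^2 + 3s - 10 = (s - 2)(s + 5).
Hence p(s) = (s - 2) (s + 5), with roots -5, 2.
At least one eigenvalue has non-negative real part, so the system is not asymptotically stable.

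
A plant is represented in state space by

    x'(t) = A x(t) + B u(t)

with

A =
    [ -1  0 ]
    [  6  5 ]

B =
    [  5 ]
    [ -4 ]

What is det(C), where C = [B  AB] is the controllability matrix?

AB = [[-5], [10]]
Controllability matrix C = [B  AB] = [[5, -5], [-4, 10]]
det(C) = 5·10 - (-5)·(-4) = 50 - 20 = 30
Since det(C) ≠ 0, rank(C) = 2 and the system is completely controllable.

30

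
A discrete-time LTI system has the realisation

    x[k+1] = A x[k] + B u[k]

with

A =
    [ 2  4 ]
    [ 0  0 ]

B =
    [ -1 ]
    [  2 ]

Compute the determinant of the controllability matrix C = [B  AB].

AB = [[6], [0]]
Controllability matrix C = [B  AB] = [[-1, 6], [2, 0]]
det(C) = (-1)·0 - 6·2 = 0 - 12 = -12
Since det(C) ≠ 0, rank(C) = 2 and the system is completely controllable.

-12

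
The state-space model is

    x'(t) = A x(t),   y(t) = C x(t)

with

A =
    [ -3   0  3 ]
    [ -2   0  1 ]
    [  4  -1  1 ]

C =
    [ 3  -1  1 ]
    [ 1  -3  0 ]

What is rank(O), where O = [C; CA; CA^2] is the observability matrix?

3

CA = [[-3, -1, 9], [3, 0, 0]]
CA^2 = [[47, -9, -1], [-9, 0, 9]]
Observability matrix O = [C; CA; CA^2] = [[3, -1, 1], [1, -3, 0], [-3, -1, 9], [3, 0, 0], [47, -9, -1], [-9, 0, 9]]
Take the 3×3 submatrix of O formed by rows 1, 2, 3: [[3, -1, 1], [1, -3, 0], [-3, -1, 9]]. Its determinant is 3·((-3)·9 - 0·(-1)) - (-1)·(1·9 - 0·(-3)) + 1·(1·(-1) - (-3)·(-3)) = 3·(-27) - (-1)·9 + 1·(-10) = -82 ≠ 0.
So rank(O) ≥ 3; since O has 3 columns, rank(O) = 3.
rank(O) = 3 = n, so the pair (A, C) is completely observable.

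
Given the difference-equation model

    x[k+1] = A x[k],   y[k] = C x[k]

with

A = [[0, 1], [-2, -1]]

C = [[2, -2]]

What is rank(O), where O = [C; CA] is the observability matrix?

2

CA = [[4, 4]]
Observability matrix O = [C; CA] = [[2, -2], [4, 4]]
det(O) = 2·4 - (-2)·4 = 8 - (-8) = 16 ≠ 0, so rank(O) = 2.
rank(O) = 2 = n, so the pair (A, C) is completely observable.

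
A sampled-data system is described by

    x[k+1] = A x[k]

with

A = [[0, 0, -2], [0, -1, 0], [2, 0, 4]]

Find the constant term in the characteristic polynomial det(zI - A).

4

Expand det(zI - A) for the 3×3 matrix.
p(z) = z^3 - 3z^2 + 4.
(Check: constant term = det(-A) = (-1)^3 det A = 4; coefficient of z^2 = -tr A = -3.)
The constant term is 4.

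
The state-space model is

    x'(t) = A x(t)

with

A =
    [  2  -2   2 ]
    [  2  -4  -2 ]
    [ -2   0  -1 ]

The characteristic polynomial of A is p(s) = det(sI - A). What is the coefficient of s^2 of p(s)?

Expand det(sI - A) for the 3×3 matrix.
p(s) = s^3 + 3s^2 + 2s + 20.
(Check: constant term = det(-A) = (-1)^3 det A = 20; coefficient of s^2 = -tr A = 3.)
The coefficient of s^2 is 3.

3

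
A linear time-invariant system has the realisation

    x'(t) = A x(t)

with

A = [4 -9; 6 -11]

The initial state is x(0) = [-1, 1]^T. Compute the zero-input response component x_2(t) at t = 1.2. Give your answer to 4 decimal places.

-0.3505

det(sI - A) = s^2 - (tr A)s + det A, with tr A = 4 + (-11) = -7 and det A = 4·(-11) - (-9)·6 = -44 - (-54) = 10.
So p(s) = det(sI - A) = s^2 + 7s + 10.
Factor s^2 + 7s + 10: two numbers with sum -7 and product 10 are -2 and -5, so s^2 + 7s + 10 = (s + 2)(s + 5).
Hence p(s) = (s + 2) (s + 5), with roots -5, -2.
The eigenvalues -5, -2 are distinct and real, so A is diagonalisable and x(t) = e^{At} x(0) = V diag(e^{λ_i t}) V^{-1} x(0), where the columns of V are the eigenvectors.
λ = -5: A - (-5)I = [[9, -9], [6, -6]]. Row 1 gives 9·v1 + (-9)·v2 = 0, so take v_1 = [-1, -1]^T.
λ = -2: A - (-2)I = [[6, -9], [6, -9]]. Row 1 gives 6·v1 + (-9)·v2 = 0, so take v_2 = [3, 2]^T.
V = [v_1 v_2] = [[-1, 3], [-1, 2]] has det V = 1, so V^{-1} = adj(V)/det V = [[2, -3], [1, -1]].
Modal coordinates z(0) = V^{-1} x(0): 2·(-1) + (-3)·1 = -5; 1·(-1) + (-1)·1 = -2; so z(0) = [-5, -2]^T.
x_2(t) = Σ_i (v_i)_2 · z_i(0) · e^{λ_i t} (row 2 of V times the modal terms).
x_2(1.2) = (-1)·(-5)·e^{-5·1.2} + 2·(-2)·e^{-2·1.2} = 5·0.002479 + (-4)·0.090718 = -0.3505.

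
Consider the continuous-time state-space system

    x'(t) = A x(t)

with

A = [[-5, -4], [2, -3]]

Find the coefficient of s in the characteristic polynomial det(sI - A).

8

For a 2×2 matrix, det(sI - A) = s^2 - (tr A)s + det A.
tr A = -8, det A = 23.
So p(s) = s^2 + 8s + 23.
The coefficient of s is 8.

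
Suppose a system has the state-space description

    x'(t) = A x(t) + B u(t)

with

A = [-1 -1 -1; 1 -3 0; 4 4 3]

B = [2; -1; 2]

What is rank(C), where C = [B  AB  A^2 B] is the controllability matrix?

AB = [[-3], [5], [10]]
A^2B = [[-12], [-18], [38]]
Controllability matrix C = [B  AB  A^2B] = [[2, -3, -12], [-1, 5, -18], [2, 10, 38]]
det(C) = 2·(5·38 - (-18)·10) - (-3)·((-1)·38 - (-18)·2) + (-12)·((-1)·10 - 5·2) = 2·370 - (-3)·(-2) + (-12)·(-20) = 974 ≠ 0, so rank(C) = 3.
rank(C) = 3 = n, so the pair (A, B) is completely controllable.

3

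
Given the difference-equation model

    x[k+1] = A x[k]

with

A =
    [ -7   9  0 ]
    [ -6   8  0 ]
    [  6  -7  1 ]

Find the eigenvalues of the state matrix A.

-1, 1, 2

det(zI - A) = z^3 - (tr A)z^2 + (M11 + M22 + M33)z - det A, where Mii is the 2×2 principal minor of A obtained by deleting row i and column i.
tr A = (-7) + 8 + 1 = 2; M11 = 8·1 - 0·(-7) = 8 - 0 = 8; M22 = (-7)·1 - 0·6 = -7 - 0 = -7; M33 = (-7)·8 - 9·(-6) = -56 - (-54) = -2; sum of minors = -1.
det A = (-7)·(8·1 - 0·(-7)) - 9·((-6)·1 - 0·6) + 0·((-6)·(-7) - 8·6) = (-7)·8 - 9·(-6) + 0·(-6) = -2.
So p(z) = det(zI - A) = z^3 - 2z^2 - z + 2.
Rational-root test: any integer root divides 2. Testing small divisors, z = -1 works: p(-1) = -1 + (-2) + 1 + 2 = 0, so (z + 1) is a factor.
Dividing, p(z) = (z + 1)(z^2 - 3z + 2).
Factor z^2 - 3z + 2: two numbers with sum 3 and product 2 are 2 and 1, so z^2 - 3z + 2 = (z - 2)(z - 1).
Hence p(z) = (z - 2) (z - 1) (z + 1), with roots -1, 1, 2.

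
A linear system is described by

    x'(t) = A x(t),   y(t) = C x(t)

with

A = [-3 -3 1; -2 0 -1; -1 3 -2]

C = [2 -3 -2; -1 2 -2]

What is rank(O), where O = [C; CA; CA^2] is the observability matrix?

3

CA = [[2, -12, 9], [1, -3, 1]]
CA^2 = [[9, 21, -4], [2, 0, 2]]
Observability matrix O = [C; CA; CA^2] = [[2, -3, -2], [-1, 2, -2], [2, -12, 9], [1, -3, 1], [9, 21, -4], [2, 0, 2]]
Take the 3×3 submatrix of O formed by rows 1, 2, 3: [[2, -3, -2], [-1, 2, -2], [2, -12, 9]]. Its determinant is 2·(2·9 - (-2)·(-12)) - (-3)·((-1)·9 - (-2)·2) + (-2)·((-1)·(-12) - 2·2) = 2·(-6) - (-3)·(-5) + (-2)·8 = -43 ≠ 0.
So rank(O) ≥ 3; since O has 3 columns, rank(O) = 3.
rank(O) = 3 = n, so the pair (A, C) is completely observable.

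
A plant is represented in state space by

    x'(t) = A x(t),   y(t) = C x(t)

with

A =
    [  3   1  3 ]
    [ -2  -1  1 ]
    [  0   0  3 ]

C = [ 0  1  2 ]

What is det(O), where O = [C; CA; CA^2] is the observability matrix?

CA = [[-2, -1, 7]]
CA^2 = [[-4, -1, 14]]
Observability matrix O = [C; CA; CA^2] = [[0, 1, 2], [-2, -1, 7], [-4, -1, 14]]
Expanding along the first row, det(O) = 0·((-1)·14 - 7·(-1)) - 1·((-2)·14 - 7·(-4)) + 2·((-2)·(-1) - (-1)·(-4)) = 0·(-7) - 1·0 + 2·(-2) = -4
Since det(O) ≠ 0, rank(O) = 3 and the system is completely observable.

-4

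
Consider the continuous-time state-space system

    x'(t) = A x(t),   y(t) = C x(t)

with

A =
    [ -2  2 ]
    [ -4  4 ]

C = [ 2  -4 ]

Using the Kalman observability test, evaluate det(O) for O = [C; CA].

CA = [[12, -12]]
Observability matrix O = [C; CA] = [[2, -4], [12, -12]]
det(O) = 2·(-12) - (-4)·12 = -24 - (-48) = 24
Since det(O) ≠ 0, rank(O) = 2 and the system is completely observable.

24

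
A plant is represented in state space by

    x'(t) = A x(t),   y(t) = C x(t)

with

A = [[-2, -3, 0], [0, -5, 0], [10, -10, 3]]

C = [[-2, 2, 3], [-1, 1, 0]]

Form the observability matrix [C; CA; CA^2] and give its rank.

2

CA = [[34, -34, 9], [2, -2, 0]]
CA^2 = [[22, -22, 27], [-4, 4, 0]]
Observability matrix O = [C; CA; CA^2] = [[-2, 2, 3], [-1, 1, 0], [34, -34, 9], [2, -2, 0], [22, -22, 27], [-4, 4, 0]]
The columns c1, c2, c3 of O are linearly dependent: c1 + c2 = 0 (check each entry), so rank(O) ≤ 2.
The 2×2 minor from rows 1, 2, columns 1, 3 is (-2)·0 - 3·(-1) = 0 - (-3) = 3 ≠ 0, so rank(O) = 2.
rank(O) = 2 < n = 3, so the pair (A, C) is not completely observable.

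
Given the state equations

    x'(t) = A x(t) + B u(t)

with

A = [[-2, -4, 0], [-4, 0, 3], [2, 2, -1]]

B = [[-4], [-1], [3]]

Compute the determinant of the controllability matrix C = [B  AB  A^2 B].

AB = [[12], [25], [-13]]
A^2B = [[-124], [-87], [87]]
Controllability matrix C = [B  AB  A^2B] = [[-4, 12, -124], [-1, 25, -87], [3, -13, 87]]
Expanding along the first row, det(C) = (-4)·(25·87 - (-87)·(-13)) - 12·((-1)·87 - (-87)·3) + (-124)·((-1)·(-13) - 25·3) = (-4)·1044 - 12·174 + (-124)·(-62) = 1424
Since det(C) ≠ 0, rank(C) = 3 and the system is completely controllable.

1424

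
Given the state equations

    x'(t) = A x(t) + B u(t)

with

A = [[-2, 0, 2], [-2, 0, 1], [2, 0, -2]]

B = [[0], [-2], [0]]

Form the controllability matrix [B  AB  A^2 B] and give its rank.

1

AB = [[0], [0], [0]]
A^2B = [[0], [0], [0]]
Controllability matrix C = [B  AB  A^2B] = [[0, 0, 0], [-2, 0, 0], [0, 0, 0]]
Every column of C is a scalar multiple of column 1 = [0, -2, 0] (multipliers 1, 0, 0), so the columns span a one-dimensional space.
C ≠ 0, hence rank(C) = 1.
rank(C) = 1 < n = 3, so the pair (A, B) is not completely controllable.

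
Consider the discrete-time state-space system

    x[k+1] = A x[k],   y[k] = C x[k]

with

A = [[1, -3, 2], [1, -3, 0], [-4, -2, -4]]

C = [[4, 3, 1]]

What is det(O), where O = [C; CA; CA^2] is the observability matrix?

CA = [[3, -23, 4]]
CA^2 = [[-36, 52, -10]]
Observability matrix O = [C; CA; CA^2] = [[4, 3, 1], [3, -23, 4], [-36, 52, -10]]
Expanding along the first row, det(O) = 4·((-23)·(-10) - 4·52) - 3·(3·(-10) - 4·(-36)) + 1·(3·52 - (-23)·(-36)) = 4·22 - 3·114 + 1·(-672) = -926
Since det(O) ≠ 0, rank(O) = 3 and the system is completely observable.

-926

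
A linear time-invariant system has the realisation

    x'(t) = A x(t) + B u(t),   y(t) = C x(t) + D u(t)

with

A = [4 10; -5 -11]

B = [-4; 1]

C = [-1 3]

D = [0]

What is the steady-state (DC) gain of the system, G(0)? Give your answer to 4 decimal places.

G(0) = C(-A)^{-1}B + D = -C A^{-1} B + D.
det A = 6, so A^{-1} = (1/6)·adj(A) = [[-11/6, -5/3], [5/6, 2/3]]
A^{-1} B = [17/3, -8/3]^T
C A^{-1} B = -41/3
G(0) = D - C A^{-1} B = 0 - (-41/3) = 41/3 ≈ 13.6667

13.6667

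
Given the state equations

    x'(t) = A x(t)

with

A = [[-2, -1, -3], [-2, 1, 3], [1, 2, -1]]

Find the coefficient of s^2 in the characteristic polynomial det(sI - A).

2

Expand det(sI - A) for the 3×3 matrix.
p(s) = s^3 + 2s^2 - 6s - 28.
(Check: constant term = det(-A) = (-1)^3 det A = -28; coefficient of s^2 = -tr A = 2.)
The coefficient of s^2 is 2.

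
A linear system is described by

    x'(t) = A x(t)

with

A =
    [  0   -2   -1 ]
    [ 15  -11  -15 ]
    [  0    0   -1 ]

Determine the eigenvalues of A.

det(sI - A) = s^3 - (tr A)s^2 + (M11 + M22 + M33)s - det A, where Mii is the 2×2 principal minor of A obtained by deleting row i and column i.
tr A = 0 + (-11) + (-1) = -12; M11 = (-11)·(-1) - (-15)·0 = 11 - 0 = 11; M22 = 0·(-1) - (-1)·0 = 0 - 0 = 0; M33 = 0·(-11) - (-2)·15 = 0 - (-30) = 30; sum of minors = 41.
det A = 0·((-11)·(-1) - (-15)·0) - (-2)·(15·(-1) - (-15)·0) + (-1)·(15·0 - (-11)·0) = 0·11 - (-2)·(-15) + (-1)·0 = -30.
So p(s) = det(sI - A) = s^3 + 12s^2 + 41s + 30.
Rational-root test: any integer root divides 30. Testing small divisors, s = -1 works: p(-1) = -1 + 12 + (-41) + 30 = 0, so (s + 1) is a factor.
Dividing, p(s) = (s + 1)(s^2 + 11s + 30).
Factor s^2 + 11s + 30: two numbers with sum -11 and product 30 are -5 and -6, so s^2 + 11s + 30 = (s + 5)(s + 6).
Hence p(s) = (s + 1) (s + 5) (s + 6), with roots -6, -5, -1.
All eigenvalues have negative real part, so the system is asymptotically stable.

-6, -5, -1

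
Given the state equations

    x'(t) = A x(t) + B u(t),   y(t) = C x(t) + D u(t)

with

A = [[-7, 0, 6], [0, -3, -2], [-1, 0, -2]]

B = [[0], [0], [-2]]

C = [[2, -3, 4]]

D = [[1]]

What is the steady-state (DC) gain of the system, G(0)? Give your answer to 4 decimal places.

-4.4000

G(0) = C(-A)^{-1}B + D = -C A^{-1} B + D.
det A = -60, so A^{-1} = (1/-60)·adj(A) = [[-1/10, 0, -3/10], [-1/30, -1/3, 7/30], [1/20, 0, -7/20]]
A^{-1} B = [3/5, -7/15, 7/10]^T
C A^{-1} B = 27/5
G(0) = D - C A^{-1} B = 1 - (27/5) = -22/5 ≈ -4.4000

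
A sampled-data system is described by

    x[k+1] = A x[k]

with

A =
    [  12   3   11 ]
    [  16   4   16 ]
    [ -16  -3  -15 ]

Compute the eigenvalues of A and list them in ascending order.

-4, 1, 4

det(zI - A) = z^3 - (tr A)z^2 + (M11 + M22 + M33)z - det A, where Mii is the 2×2 principal minor of A obtained by deleting row i and column i.
tr A = 12 + 4 + (-15) = 1; M11 = 4·(-15) - 16·(-3) = -60 - (-48) = -12; M22 = 12·(-15) - 11·(-16) = -180 - (-176) = -4; M33 = 12·4 - 3·16 = 48 - 48 = 0; sum of minors = -16.
det A = 12·(4·(-15) - 16·(-3)) - 3·(16·(-15) - 16·(-16)) + 11·(16·(-3) - 4·(-16)) = 12·(-12) - 3·16 + 11·16 = -16.
So p(z) = det(zI - A) = z^3 - z^2 - 16z + 16.
Rational-root test: any integer root divides 16. Testing small divisors, z = 1 works: p(1) = 1 + (-1) + (-16) + 16 = 0, so (z - 1) is a factor.
Dividing, p(z) = (z - 1)(z^2 - 16).
Factor z^2 - 16: two numbers with sum 0 and product -16 are 4 and -4, so z^2 - 16 = (z - 4)(z + 4).
Hence p(z) = (z - 4) (z - 1) (z + 4), with roots -4, 1, 4.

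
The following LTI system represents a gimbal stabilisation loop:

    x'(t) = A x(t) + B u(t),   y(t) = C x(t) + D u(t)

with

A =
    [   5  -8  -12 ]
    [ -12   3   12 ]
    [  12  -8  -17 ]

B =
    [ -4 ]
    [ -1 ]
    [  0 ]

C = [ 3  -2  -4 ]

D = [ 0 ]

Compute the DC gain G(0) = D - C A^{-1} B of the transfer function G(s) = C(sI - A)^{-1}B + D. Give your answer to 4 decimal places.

-3.0667

G(0) = C(-A)^{-1}B + D = -C A^{-1} B + D.
det A = -15, so A^{-1} = (1/-15)·adj(A) = [[-3, 8/3, 4], [4, -59/15, -28/5], [-4, 56/15, 27/5]]
A^{-1} B = [28/3, -181/15, 184/15]^T
C A^{-1} B = 46/15
G(0) = D - C A^{-1} B = 0 - (46/15) = -46/15 ≈ -3.0667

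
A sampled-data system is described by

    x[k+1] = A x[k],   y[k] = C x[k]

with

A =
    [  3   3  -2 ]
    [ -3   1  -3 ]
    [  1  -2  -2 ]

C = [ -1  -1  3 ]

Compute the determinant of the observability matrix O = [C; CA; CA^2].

CA = [[3, -10, -1]]
CA^2 = [[38, 1, 26]]
Observability matrix O = [C; CA; CA^2] = [[-1, -1, 3], [3, -10, -1], [38, 1, 26]]
Expanding along the first row, det(O) = (-1)·((-10)·26 - (-1)·1) - (-1)·(3·26 - (-1)·38) + 3·(3·1 - (-10)·38) = (-1)·(-259) - (-1)·116 + 3·383 = 1524
Since det(O) ≠ 0, rank(O) = 3 and the system is completely observable.

1524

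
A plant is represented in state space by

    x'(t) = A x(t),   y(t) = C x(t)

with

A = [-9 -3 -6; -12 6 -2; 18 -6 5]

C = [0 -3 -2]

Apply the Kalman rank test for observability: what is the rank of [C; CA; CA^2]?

CA = [[0, -6, -4]]
CA^2 = [[0, -12, -8]]
Observability matrix O = [C; CA; CA^2] = [[0, -3, -2], [0, -6, -4], [0, -12, -8]]
Every row of O is a scalar multiple of row 1 = [0, -3, -2] (multipliers 1, 2, 4), so the rows span a one-dimensional space.
O ≠ 0, hence rank(O) = 1.
rank(O) = 1 < n = 3, so the pair (A, C) is not completely observable.

1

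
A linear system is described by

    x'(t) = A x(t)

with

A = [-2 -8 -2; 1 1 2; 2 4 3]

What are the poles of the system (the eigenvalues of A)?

det(sI - A) = s^3 - (tr A)s^2 + (M11 + M22 + M33)s - det A, where Mii is the 2×2 principal minor of A obtained by deleting row i and column i.
tr A = (-2) + 1 + 3 = 2; M11 = 1·3 - 2·4 = 3 - 8 = -5; M22 = (-2)·3 - (-2)·2 = -6 - (-4) = -2; M33 = (-2)·1 - (-8)·1 = -2 - (-8) = 6; sum of minors = -1.
det A = (-2)·(1·3 - 2·4) - (-8)·(1·3 - 2·2) + (-2)·(1·4 - 1·2) = (-2)·(-5) - (-8)·(-1) + (-2)·2 = -2.
So p(s) = det(sI - A) = s^3 - 2s^2 - s + 2.
Rational-root test: any integer root divides 2. Testing small divisors, s = -1 works: p(-1) = -1 + (-2) + 1 + 2 = 0, so (s + 1) is a factor.
Dividing, p(s) = (s + 1)(s^2 - 3s + 2).
Factor s^2 - 3s + 2: two numbers with sum 3 and product 2 are 2 and 1, so s^2 - 3s + 2 = (s - 2)(s - 1).
Hence p(s) = (s - 2) (s - 1) (s + 1), with roots -1, 1, 2.
At least one eigenvalue has non-negative real part, so the system is not asymptotically stable.

-1, 1, 2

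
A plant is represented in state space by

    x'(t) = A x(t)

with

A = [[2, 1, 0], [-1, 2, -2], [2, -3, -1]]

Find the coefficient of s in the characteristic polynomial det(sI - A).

Expand det(sI - A) for the 3×3 matrix.
p(s) = s^3 - 3s^2 - 5s + 21.
(Check: constant term = det(-A) = (-1)^3 det A = 21; coefficient of s^2 = -tr A = -3.)
The coefficient of s is -5.

-5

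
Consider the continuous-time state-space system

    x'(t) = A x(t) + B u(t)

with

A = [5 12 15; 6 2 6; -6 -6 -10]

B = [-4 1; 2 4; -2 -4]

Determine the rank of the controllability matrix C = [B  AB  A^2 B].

AB = [[-26, -7], [-32, -10], [32, 10]]
A^2B = [[-34, -5], [-28, -2], [28, 2]]
Controllability matrix C = [B  AB  A^2B] = [[-4, 1, -26, -7, -34, -5], [2, 4, -32, -10, -28, -2], [-2, -4, 32, 10, 28, 2]]
The rows r1, r2, r3 of C are linearly dependent: r2 + r3 = 0 (check each entry), so rank(C) ≤ 2.
The 2×2 minor from rows 1, 2, columns 1, 2 is (-4)·4 - 1·2 = -16 - 2 = -18 ≠ 0, so rank(C) = 2.
rank(C) = 2 < n = 3, so the pair (A, B) is not completely controllable.

2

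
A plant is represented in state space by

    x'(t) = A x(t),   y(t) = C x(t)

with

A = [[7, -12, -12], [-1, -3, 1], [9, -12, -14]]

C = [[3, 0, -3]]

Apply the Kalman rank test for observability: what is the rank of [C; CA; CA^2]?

1

CA = [[-6, 0, 6]]
CA^2 = [[12, 0, -12]]
Observability matrix O = [C; CA; CA^2] = [[3, 0, -3], [-6, 0, 6], [12, 0, -12]]
Every row of O is a scalar multiple of row 1 = [3, 0, -3] (multipliers 1, -2, 4), so the rows span a one-dimensional space.
O ≠ 0, hence rank(O) = 1.
rank(O) = 1 < n = 3, so the pair (A, C) is not completely observable.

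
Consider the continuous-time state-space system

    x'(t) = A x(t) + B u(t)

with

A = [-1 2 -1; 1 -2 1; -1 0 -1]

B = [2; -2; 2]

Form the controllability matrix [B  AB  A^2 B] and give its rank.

AB = [[-8], [8], [-4]]
A^2B = [[28], [-28], [12]]
Controllability matrix C = [B  AB  A^2B] = [[2, -8, 28], [-2, 8, -28], [2, -4, 12]]
The rows r1, r2, r3 of C are linearly dependent: r1 + r2 = 0 (check each entry), so rank(C) ≤ 2.
The 2×2 minor from rows 1, 3, columns 1, 2 is 2·(-4) - (-8)·2 = -8 - (-16) = 8 ≠ 0, so rank(C) = 2.
rank(C) = 2 < n = 3, so the pair (A, B) is not completely controllable.

2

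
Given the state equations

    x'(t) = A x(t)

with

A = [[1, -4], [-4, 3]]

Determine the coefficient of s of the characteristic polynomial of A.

For a 2×2 matrix, det(sI - A) = s^2 - (tr A)s + det A.
tr A = 4, det A = -13.
So p(s) = s^2 - 4s - 13.
The coefficient of s is -4.

-4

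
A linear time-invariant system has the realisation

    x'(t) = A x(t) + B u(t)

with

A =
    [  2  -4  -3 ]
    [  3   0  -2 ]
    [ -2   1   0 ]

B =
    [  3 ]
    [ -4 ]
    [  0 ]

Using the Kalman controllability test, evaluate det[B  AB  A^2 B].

75

AB = [[22], [9], [-10]]
A^2B = [[38], [86], [-35]]
Controllability matrix C = [B  AB  A^2B] = [[3, 22, 38], [-4, 9, 86], [0, -10, -35]]
Expanding along the first row, det(C) = 3·(9·(-35) - 86·(-10)) - 22·((-4)·(-35) - 86·0) + 38·((-4)·(-10) - 9·0) = 3·545 - 22·140 + 38·40 = 75
Since det(C) ≠ 0, rank(C) = 3 and the system is completely controllable.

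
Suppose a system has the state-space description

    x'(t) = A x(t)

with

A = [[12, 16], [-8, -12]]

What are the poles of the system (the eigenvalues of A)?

-4, 4

det(sI - A) = s^2 - (tr A)s + det A, with tr A = 12 + (-12) = 0 and det A = 12·(-12) - 16·(-8) = -144 - (-128) = -16.
So p(s) = det(sI - A) = s^2 - 16.
Factor s^2 - 16: two numbers with sum 0 and product -16 are 4 and -4, so s^2 - 16 = (s - 4)(s + 4).
Hence p(s) = (s - 4) (s + 4), with roots -4, 4.
At least one eigenvalue has non-negative real part, so the system is not asymptotically stable.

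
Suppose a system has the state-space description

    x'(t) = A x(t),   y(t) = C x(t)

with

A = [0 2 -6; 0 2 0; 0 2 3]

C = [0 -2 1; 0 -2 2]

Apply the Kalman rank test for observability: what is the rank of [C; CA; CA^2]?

2

CA = [[0, -2, 3], [0, 0, 6]]
CA^2 = [[0, 2, 9], [0, 12, 18]]
Observability matrix O = [C; CA; CA^2] = [[0, -2, 1], [0, -2, 2], [0, -2, 3], [0, 0, 6], [0, 2, 9], [0, 12, 18]]
Column 1 of O is identically zero, so rank(O) ≤ 2.
The 2×2 minor from rows 1, 2, columns 2, 3 is (-2)·2 - 1·(-2) = -4 - (-2) = -2 ≠ 0, so rank(O) = 2.
rank(O) = 2 < n = 3, so the pair (A, C) is not completely observable.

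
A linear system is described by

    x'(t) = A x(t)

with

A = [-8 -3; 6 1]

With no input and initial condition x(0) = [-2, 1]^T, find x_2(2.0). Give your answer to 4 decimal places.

-0.0365

det(sI - A) = s^2 - (tr A)s + det A, with tr A = (-8) + 1 = -7 and det A = (-8)·1 - (-3)·6 = -8 - (-18) = 10.
So p(s) = det(sI - A) = s^2 + 7s + 10.
Factor s^2 + 7s + 10: two numbers with sum -7 and product 10 are -2 and -5, so s^2 + 7s + 10 = (s + 2)(s + 5).
Hence p(s) = (s + 2) (s + 5), with roots -5, -2.
The eigenvalues -5, -2 are distinct and real, so A is diagonalisable and x(t) = e^{At} x(0) = V diag(e^{λ_i t}) V^{-1} x(0), where the columns of V are the eigenvectors.
λ = -5: A - (-5)I = [[-3, -3], [6, 6]]. Row 1 gives (-3)·v1 + (-3)·v2 = 0, so take v_1 = [1, -1]^T.
λ = -2: A - (-2)I = [[-6, -3], [6, 3]]. Row 1 gives (-6)·v1 + (-3)·v2 = 0, so take v_2 = [1, -2]^T.
V = [v_1 v_2] = [[1, 1], [-1, -2]] has det V = -1, so V^{-1} = adj(V)/det V = [[2, 1], [-1, -1]].
Modal coordinates z(0) = V^{-1} x(0): 2·(-2) + 1·1 = -3; (-1)·(-2) + (-1)·1 = 1; so z(0) = [-3, 1]^T.
x_2(t) = Σ_i (v_i)_2 · z_i(0) · e^{λ_i t} (row 2 of V times the modal terms).
x_2(2.0) = (-1)·(-3)·e^{-5·2.0} + (-2)·1·e^{-2·2.0} = 3·0.000045 + (-2)·0.018316 = -0.0365.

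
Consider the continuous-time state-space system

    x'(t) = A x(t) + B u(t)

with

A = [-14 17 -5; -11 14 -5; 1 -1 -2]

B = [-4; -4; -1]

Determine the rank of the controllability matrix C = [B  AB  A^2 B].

AB = [[-7], [-7], [2]]
A^2B = [[-31], [-31], [-4]]
Controllability matrix C = [B  AB  A^2B] = [[-4, -7, -31], [-4, -7, -31], [-1, 2, -4]]
The rows r1, r2, r3 of C are linearly dependent: -r1 + r2 = 0 (check each entry), so rank(C) ≤ 2.
The 2×2 minor from rows 1, 3, columns 1, 2 is (-4)·2 - (-7)·(-1) = -8 - 7 = -15 ≠ 0, so rank(C) = 2.
rank(C) = 2 < n = 3, so the pair (A, B) is not completely controllable.

2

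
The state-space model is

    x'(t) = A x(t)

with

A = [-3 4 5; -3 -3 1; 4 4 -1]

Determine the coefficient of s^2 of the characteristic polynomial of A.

Expand det(sI - A) for the 3×3 matrix.
p(s) = s^3 + 7s^2 + 3s - 7.
(Check: constant term = det(-A) = (-1)^3 det A = -7; coefficient of s^2 = -tr A = 7.)
The coefficient of s^2 is 7.

7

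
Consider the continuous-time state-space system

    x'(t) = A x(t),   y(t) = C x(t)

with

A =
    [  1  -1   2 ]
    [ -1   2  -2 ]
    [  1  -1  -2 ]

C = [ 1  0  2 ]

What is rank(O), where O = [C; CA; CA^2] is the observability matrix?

CA = [[3, -3, -2]]
CA^2 = [[4, -7, 16]]
Observability matrix O = [C; CA; CA^2] = [[1, 0, 2], [3, -3, -2], [4, -7, 16]]
det(O) = 1·((-3)·16 - (-2)·(-7)) - 0·(3·16 - (-2)·4) + 2·(3·(-7) - (-3)·4) = 1·(-62) - 0·56 + 2·(-9) = -80 ≠ 0, so rank(O) = 3.
rank(O) = 3 = n, so the pair (A, C) is completely observable.

3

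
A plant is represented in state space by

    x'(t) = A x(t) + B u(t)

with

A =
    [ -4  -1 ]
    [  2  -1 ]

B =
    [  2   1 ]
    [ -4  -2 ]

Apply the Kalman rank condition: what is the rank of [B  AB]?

AB = [[-4, -2], [8, 4]]
Controllability matrix C = [B  AB] = [[2, 1, -4, -2], [-4, -2, 8, 4]]
Every column of C is a scalar multiple of column 1 = [2, -4] (multipliers 1, 1/2, -2, -1), so the columns span a one-dimensional space.
C ≠ 0, hence rank(C) = 1.
rank(C) = 1 < n = 2, so the pair (A, B) is not completely controllable.

1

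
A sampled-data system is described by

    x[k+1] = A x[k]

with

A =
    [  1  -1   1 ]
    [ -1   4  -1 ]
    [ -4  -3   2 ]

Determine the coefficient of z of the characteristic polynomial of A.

Expand det(zI - A) for the 3×3 matrix.
p(z) = z^3 - 7z^2 + 14z - 18.
(Check: constant term = det(-A) = (-1)^3 det A = -18; coefficient of z^2 = -tr A = -7.)
The coefficient of z is 14.

14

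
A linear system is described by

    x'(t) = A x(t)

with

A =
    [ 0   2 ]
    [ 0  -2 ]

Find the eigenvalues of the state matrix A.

det(sI - A) = s^2 - (tr A)s + det A, with tr A = 0 + (-2) = -2 and det A = 0·(-2) - 2·0 = 0 - 0 = 0.
So p(s) = det(sI - A) = s^2 + 2s.
Factor s^2 + 2s: two numbers with sum -2 and product 0 are 0 and -2, so s^2 + 2s = s(s + 2).
Hence p(s) = s (s + 2), with roots -2, 0.
At least one eigenvalue has non-negative real part, so the system is not asymptotically stable.

-2, 0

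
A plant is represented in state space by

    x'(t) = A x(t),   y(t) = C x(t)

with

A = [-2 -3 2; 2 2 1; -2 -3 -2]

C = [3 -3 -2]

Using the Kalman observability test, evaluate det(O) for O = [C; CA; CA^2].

2688

CA = [[-8, -9, 7]]
CA^2 = [[-16, -15, -39]]
Observability matrix O = [C; CA; CA^2] = [[3, -3, -2], [-8, -9, 7], [-16, -15, -39]]
Expanding along the first row, det(O) = 3·((-9)·(-39) - 7·(-15)) - (-3)·((-8)·(-39) - 7·(-16)) + (-2)·((-8)·(-15) - (-9)·(-16)) = 3·456 - (-3)·424 + (-2)·(-24) = 2688
Since det(O) ≠ 0, rank(O) = 3 and the system is completely observable.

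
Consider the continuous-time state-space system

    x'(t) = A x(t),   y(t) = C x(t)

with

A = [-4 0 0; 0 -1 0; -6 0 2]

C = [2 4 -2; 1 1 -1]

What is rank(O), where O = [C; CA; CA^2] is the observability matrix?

2

CA = [[4, -4, -4], [2, -1, -2]]
CA^2 = [[8, 4, -8], [4, 1, -4]]
Observability matrix O = [C; CA; CA^2] = [[2, 4, -2], [1, 1, -1], [4, -4, -4], [2, -1, -2], [8, 4, -8], [4, 1, -4]]
The columns c1, c2, c3 of O are linearly dependent: c1 + c3 = 0 (check each entry), so rank(O) ≤ 2.
The 2×2 minor from rows 1, 2, columns 1, 2 is 2·1 - 4·1 = 2 - 4 = -2 ≠ 0, so rank(O) = 2.
rank(O) = 2 < n = 3, so the pair (A, C) is not completely observable.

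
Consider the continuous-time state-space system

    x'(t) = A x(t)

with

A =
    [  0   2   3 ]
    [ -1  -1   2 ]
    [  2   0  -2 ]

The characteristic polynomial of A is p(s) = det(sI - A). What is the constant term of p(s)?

-10

Expand det(sI - A) for the 3×3 matrix.
p(s) = s^3 + 3s^2 - 2s - 10.
(Check: constant term = det(-A) = (-1)^3 det A = -10; coefficient of s^2 = -tr A = 3.)
The constant term is -10.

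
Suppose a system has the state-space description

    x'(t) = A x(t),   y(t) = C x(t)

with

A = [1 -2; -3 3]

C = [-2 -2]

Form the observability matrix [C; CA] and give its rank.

2

CA = [[4, -2]]
Observability matrix O = [C; CA] = [[-2, -2], [4, -2]]
det(O) = (-2)·(-2) - (-2)·4 = 4 - (-8) = 12 ≠ 0, so rank(O) = 2.
rank(O) = 2 = n, so the pair (A, C) is completely observable.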